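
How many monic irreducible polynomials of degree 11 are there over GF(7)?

179756976

The number of monic irreducibles of degree 11 over GF(7) is (1/11)·Σ_{d∣11} μ(11/d) 7^d.
Divisors of 11: 1, 11; μ(11/d) for each: -1, 1.
Σ = − 7^1 + 7^11 = 1977326736.
N = 1977326736/11 = 179756976.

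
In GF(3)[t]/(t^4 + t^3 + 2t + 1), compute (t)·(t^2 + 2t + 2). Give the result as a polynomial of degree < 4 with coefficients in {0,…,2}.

t^3 + 2t^2 + 2t

Multiply in GF(3)[t]: (t)·(t^2 + 2t + 2) = t^3 + 2t^2 + 2t.
Reduced: t^3 + 2t^2 + 2t.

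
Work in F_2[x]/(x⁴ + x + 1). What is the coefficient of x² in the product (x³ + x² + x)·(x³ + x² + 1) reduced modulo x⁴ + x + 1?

Multiply in F_2[x]: (x³ + x² + x)·(x³ + x² + 1) = x⁶ + x² + x.
Reduce using x⁴ ≡ x + 1 (mod x⁴ + x + 1).
Reduced: x³ + x.

0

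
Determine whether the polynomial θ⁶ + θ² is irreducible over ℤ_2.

Write f(θ) = θ⁶ + θ².
Check for roots in ℤ_2: f(0) = 0 → root; f(1) = 0 → root.
f(0) = 0, so (θ) divides f(θ); f is reducible.

No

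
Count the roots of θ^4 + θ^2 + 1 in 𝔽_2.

Write h(θ) = θ^4 + θ^2 + 1.
Evaluate at each of the 2 elements of 𝔽_2:
h(0) = 1; h(1) = 1.
No element is a root.

0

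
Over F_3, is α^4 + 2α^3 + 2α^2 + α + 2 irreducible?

Yes

Write f(α) = α^4 + 2α^3 + 2α^2 + α + 2.
Check for roots in F_3: f(0) = 2; f(1) = 2; f(2) = 2.
No roots, so no linear factors.
Monic irreducibles of degree 2 over GF(3): α^2 + 1, α^2 + α + 2, α^2 + 2α + 2.
None of them divide f (all give nonzero remainder).
No irreducible factor of degree ≤ 2 exists, so f is irreducible over GF(3).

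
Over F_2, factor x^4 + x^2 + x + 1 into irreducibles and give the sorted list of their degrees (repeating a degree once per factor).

1, 3

Write g(x) = x^4 + x^2 + x + 1.
Roots in F_2: g(0) = 1; g(1) = 0 → root.
Linear factors from roots: (x + 1).
Complete factorization: g(x) = (x + 1)·(x^3 + x^2 + 1).
Factor degrees with multiplicity: 1 + 3 = 4.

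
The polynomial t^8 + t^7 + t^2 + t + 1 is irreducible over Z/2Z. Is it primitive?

Yes

Write f(t) = t^8 + t^7 + t^2 + t + 1.
|GF(2^8)^×| = 2^8 − 1 = 255. Prime factorization: 255 = 3·5·17.
f is primitive ⇔ t has order 255 in GF(2)[t]/(f), i.e. t^(255/q) ≠ 1 for each prime q | 255.
t^(85) mod f = t^7 + t^5 + t^3 + t.
t^(51) mod f = t^6 + t^5 + t^3 + t^2.
t^(15) mod f = t^7 + t^6 + t^5 + t^4 + t^2.
None equal 1, so t has full order 255; f is primitive.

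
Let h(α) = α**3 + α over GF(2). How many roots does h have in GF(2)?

2

Evaluate at each of the 2 elements of GF(2):
h(0) = 0 → root; h(1) = 0 → root.
Roots: {0, 1}.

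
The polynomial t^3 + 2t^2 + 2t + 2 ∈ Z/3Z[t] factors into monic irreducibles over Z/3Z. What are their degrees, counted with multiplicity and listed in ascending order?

Write h(t) = t^3 + 2t^2 + 2t + 2.
Roots in Z/3Z: h(0) = 2; h(1) = 1; h(2) = 1.
Complete factorization: h(t) = (t^3 + 2t^2 + 2t + 2).
Factor degrees with multiplicity: 3 = 3.

3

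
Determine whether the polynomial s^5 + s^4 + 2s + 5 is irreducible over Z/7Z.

Write m(s) = s^5 + s^4 + 2s + 5.
Check for roots in Z/7Z: m(0) = 5; m(1) = 2; m(2) = 1; m(3) = 6; m(4) = 5; m(5) = 6; m(6) = 3.
No roots, so no linear factors.
Degree-2 irreducible divisors: test the 21 monic irreducibles of degree 2 over GF(7).
None of them divide m (all give nonzero remainder).
No irreducible factor of degree ≤ 2 exists, so m is irreducible over GF(7).

Yes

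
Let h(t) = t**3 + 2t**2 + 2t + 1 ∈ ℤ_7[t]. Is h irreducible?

Check for roots in ℤ_7: h(0) = 1; h(1) = 6; h(2) = 0 → root; h(3) = 3; h(4) = 0 → root; h(5) = 4; h(6) = 0 → root.
h(2) = 0, so (t − 2) divides h(t); h is reducible.

No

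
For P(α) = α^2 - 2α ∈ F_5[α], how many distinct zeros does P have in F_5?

2

Evaluate at each of the 5 elements of F_5:
P(0) = 0 → root; P(1) = 4; P(2) = 0 → root; P(3) = 3; P(4) = 3.
Roots: {0, 2}.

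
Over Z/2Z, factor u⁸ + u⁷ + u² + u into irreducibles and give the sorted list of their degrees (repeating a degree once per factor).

1, 1, 1, 1, 2, 2

Write h(u) = u⁸ + u⁷ + u² + u.
Roots in Z/2Z: h(0) = 0 → root; h(1) = 0 → root.
Linear factors from roots: (u), (u + 1).
Complete factorization: h(u) = (u)·(u + 1)^3·(u² + u + 1)^2.
Factor degrees with multiplicity: 1 + 1 + 1 + 1 + 2 + 2 = 8.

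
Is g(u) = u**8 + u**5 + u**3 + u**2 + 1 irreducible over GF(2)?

Yes

Check for roots in GF(2): g(0) = 1; g(1) = 1.
No roots, so no linear factors.
Monic irreducibles of degree 2 over GF(2): u**2 + u + 1.
None of them divide g (all give nonzero remainder).
Monic irreducibles of degree 3 over GF(2): u**3 + u + 1, u**3 + u**2 + 1.
None of them divide g (all give nonzero remainder).
Monic irreducibles of degree 4 over GF(2): u**4 + u + 1, u**4 + u**3 + 1, u**4 + u**3 + u**2 + u + 1.
None of them divide g (all give nonzero remainder).
No irreducible factor of degree ≤ 4 exists, so g is irreducible over GF(2).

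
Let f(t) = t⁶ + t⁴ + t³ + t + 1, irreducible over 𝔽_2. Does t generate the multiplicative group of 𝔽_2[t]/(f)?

Yes

|GF(2^6)^×| = 2^6 − 1 = 63. Prime factorization: 63 = 3^2·7.
f is primitive ⇔ t has order 63 in GF(2)[t]/(f), i.e. t^(63/q) ≠ 1 for each prime q | 63.
t^(21) mod f = t³ + t² + t.
t^(9) mod f = t⁵ + t⁴ + t² + 1.
None equal 1, so t has full order 63; f is primitive.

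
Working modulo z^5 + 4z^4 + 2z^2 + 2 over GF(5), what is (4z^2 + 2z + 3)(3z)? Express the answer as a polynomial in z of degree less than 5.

2z^3 + z^2 + 4z

Multiply in GF(5)[z]: (4z^2 + 2z + 3)·(3z) = 2z^3 + z^2 + 4z.
Reduced: 2z^3 + z^2 + 4z.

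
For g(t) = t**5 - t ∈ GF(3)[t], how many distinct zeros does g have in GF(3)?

Evaluate at each of the 3 elements of GF(3):
g(0) = 0 → root; g(1) = 0 → root; g(2) = 0 → root.
Roots: {0, 1, 2}.

3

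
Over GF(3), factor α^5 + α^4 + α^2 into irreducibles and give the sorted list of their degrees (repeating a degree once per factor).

Write g(α) = α^5 + α^4 + α^2.
Roots in GF(3): g(0) = 0 → root; g(1) = 0 → root; g(2) = 1.
Linear factors from roots: (α), (α + 2).
Complete factorization: g(α) = (α + 2)·(α)^2·(α^2 + 2α + 2).
Factor degrees with multiplicity: 1 + 1 + 1 + 2 = 5.

1, 1, 1, 2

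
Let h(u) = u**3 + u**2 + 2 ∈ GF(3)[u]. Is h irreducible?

Yes

Check for roots in GF(3): h(0) = 2; h(1) = 1; h(2) = 2.
No roots. A degree-3 polynomial over a field with no linear factor is irreducible.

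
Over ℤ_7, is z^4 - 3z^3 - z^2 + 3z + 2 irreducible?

Yes

Write g(z) = z^4 - 3z^3 - z^2 + 3z + 2.
Check for roots in ℤ_7: g(0) = 2; g(1) = 2; g(2) = 3; g(3) = 2; g(4) = 6; g(5) = 4; g(6) = 2.
No roots, so no linear factors.
Degree-2 irreducible divisors: test the 21 monic irreducibles of degree 2 over GF(7).
None of them divide g (all give nonzero remainder).
No irreducible factor of degree ≤ 2 exists, so g is irreducible over GF(7).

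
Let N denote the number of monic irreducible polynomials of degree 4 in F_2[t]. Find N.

3

x^(2^4) − x is the product of all monic irreducibles of degree dividing 4; Möbius inversion gives N = (1/4) Σ μ(4/d)·2^d.
Divisors of 4: 1, 2, 4; μ(4/d) for each: 0, -1, 1.
Σ = − 2^2 + 2^4 = 12.
N = 12/4 = 3.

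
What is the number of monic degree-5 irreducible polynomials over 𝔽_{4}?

204

x^(4^5) − x is the product of all monic irreducibles of degree dividing 5; Möbius inversion gives N = (1/5) Σ μ(5/d)·4^d.
Divisors of 5: 1, 5; μ(5/d) for each: -1, 1.
Σ = − 4^1 + 4^5 = 1020.
N = 1020/5 = 204.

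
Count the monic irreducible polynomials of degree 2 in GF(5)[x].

10

x^(5^2) − x is the product of all monic irreducibles of degree dividing 2; Möbius inversion gives N = (1/2) Σ μ(2/d)·5^d.
Divisors of 2: 1, 2; μ(2/d) for each: -1, 1.
Σ = − 5^1 + 5^2 = 20.
N = 20/2 = 10.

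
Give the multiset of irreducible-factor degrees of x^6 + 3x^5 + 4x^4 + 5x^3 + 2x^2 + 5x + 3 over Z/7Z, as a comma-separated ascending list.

Write f(x) = x^6 + 3x^5 + 4x^4 + 5x^3 + 2x^2 + 5x + 3.
Linear factors from roots: (x + 4), (x + 2).
Complete factorization: f(x) = (x + 2)·(x + 4)·(x^2 + 2)·(x^2 + 4x + 5).
Factor degrees with multiplicity: 1 + 1 + 2 + 2 = 6.

1, 1, 2, 2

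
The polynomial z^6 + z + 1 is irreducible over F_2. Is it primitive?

Yes

Write f(z) = z^6 + z + 1.
|GF(2^6)^×| = 2^6 − 1 = 63. Prime factorization: 63 = 3^2·7.
f is primitive ⇔ z has order 63 in GF(2)[z]/(f), i.e. z^(63/q) ≠ 1 for each prime q | 63.
z^(21) mod f = z^5 + z^4 + z^3 + z + 1.
z^(9) mod f = z^4 + z^3.
None equal 1, so z has full order 63; f is primitive.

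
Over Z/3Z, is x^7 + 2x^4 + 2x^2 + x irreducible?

Write g(x) = x^7 + 2x^4 + 2x^2 + x.
Check for roots in Z/3Z: g(0) = 0 → root; g(1) = 0 → root; g(2) = 2.
g(0) = 0, so (x) divides g(x); g is reducible.

No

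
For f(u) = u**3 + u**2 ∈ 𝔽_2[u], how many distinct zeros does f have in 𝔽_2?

Evaluate at each of the 2 elements of 𝔽_2:
f(0) = 0 → root; f(1) = 0 → root.
Roots: {0, 1}.

2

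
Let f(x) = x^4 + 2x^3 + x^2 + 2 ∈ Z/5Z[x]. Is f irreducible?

Yes

Check for roots in Z/5Z: f(0) = 2; f(1) = 1; f(2) = 3; f(3) = 1; f(4) = 2.
No roots, so no linear factors.
Degree-2 irreducible divisors: test the 10 monic irreducibles of degree 2 over GF(5).
None of them divide f (all give nonzero remainder).
No irreducible factor of degree ≤ 2 exists, so f is irreducible over GF(5).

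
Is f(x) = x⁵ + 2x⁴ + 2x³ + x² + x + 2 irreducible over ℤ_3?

No

Check for roots in ℤ_3: f(0) = 2; f(1) = 0 → root; f(2) = 1.
f(1) = 0, so (x − 1) divides f(x); f is reducible.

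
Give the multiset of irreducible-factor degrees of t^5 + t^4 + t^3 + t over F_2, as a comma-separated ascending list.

Write g(t) = t^5 + t^4 + t^3 + t.
Roots in F_2: g(0) = 0 → root; g(1) = 0 → root.
Linear factors from roots: (t), (t + 1).
Complete factorization: g(t) = (t)·(t + 1)·(t^3 + t + 1).
Factor degrees with multiplicity: 1 + 1 + 3 = 5.

1, 1, 3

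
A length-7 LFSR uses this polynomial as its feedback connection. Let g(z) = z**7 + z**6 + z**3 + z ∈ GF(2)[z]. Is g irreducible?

No

Check for roots in GF(2): g(0) = 0 → root; g(1) = 0 → root.
g(0) = 0, so (z) divides g(z); g is reducible.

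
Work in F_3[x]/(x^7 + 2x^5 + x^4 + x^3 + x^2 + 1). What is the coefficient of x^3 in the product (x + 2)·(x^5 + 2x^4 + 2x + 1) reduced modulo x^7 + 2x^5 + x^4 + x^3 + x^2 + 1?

0

Multiply in F_3[x]: (x + 2)·(x^5 + 2x^4 + 2x + 1) = x^6 + x^5 + x^4 + 2x^2 + 2x + 2.
Reduced: x^6 + x^5 + x^4 + 2x^2 + 2x + 2.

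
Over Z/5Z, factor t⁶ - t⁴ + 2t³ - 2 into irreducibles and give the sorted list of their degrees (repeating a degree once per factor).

1, 1, 4

Write g(t) = t⁶ - t⁴ + 2t³ - 2.
Roots in Z/5Z: g(0) = 3; g(1) = 0 → root; g(2) = 2; g(3) = 0 → root; g(4) = 1.
Linear factors from roots: (t - 1), (t + 2).
Complete factorization: g(t) = (t + 2)·(t - 1)·(t⁴ - t³ + 2t² - 2t + 1).
Factor degrees with multiplicity: 1 + 1 + 4 = 6.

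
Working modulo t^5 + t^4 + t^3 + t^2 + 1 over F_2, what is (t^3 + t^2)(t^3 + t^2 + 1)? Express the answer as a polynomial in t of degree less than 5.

Multiply in F_2[t]: (t^3 + t^2)·(t^3 + t^2 + 1) = t^6 + t^4 + t^3 + t^2.
Reduce using t^5 ≡ t^4 + t^3 + t^2 + 1 (mod t^5 + t^4 + t^3 + t^2 + 1).
Reduced: t^4 + t^3 + t + 1.

t^4 + t^3 + t + 1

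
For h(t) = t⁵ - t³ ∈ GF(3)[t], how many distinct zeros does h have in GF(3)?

Evaluate at each of the 3 elements of GF(3):
h(0) = 0 → root; h(1) = 0 → root; h(2) = 0 → root.
Roots: {0, 1, 2}.

3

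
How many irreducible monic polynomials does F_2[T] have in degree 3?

2

Gauss's count: N_{2}(3) = (1/3) Σ_{d|3} μ(3/d)·2^d.
Divisors of 3: 1, 3; μ(3/d) for each: -1, 1.
Σ = − 2^1 + 2^3 = 6.
N = 6/3 = 2.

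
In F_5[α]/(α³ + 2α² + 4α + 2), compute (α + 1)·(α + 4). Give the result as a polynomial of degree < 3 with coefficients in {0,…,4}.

Multiply in F_5[α]: (α + 1)·(α + 4) = α² + 4.
Reduced: α² + 4.

α^2 + 4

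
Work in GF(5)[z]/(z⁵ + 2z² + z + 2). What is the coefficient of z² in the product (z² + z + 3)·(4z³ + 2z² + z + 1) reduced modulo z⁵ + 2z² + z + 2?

0

Multiply in GF(5)[z]: (z² + z + 3)·(4z³ + 2z² + z + 1) = 4z⁵ + z⁴ + 3z² + 4z + 3.
Reduce using z⁵ ≡ 3z² + 4z + 3 (mod z⁵ + 2z² + z + 2).
Reduced: z⁴.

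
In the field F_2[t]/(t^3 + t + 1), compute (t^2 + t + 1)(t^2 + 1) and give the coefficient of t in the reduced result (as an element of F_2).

Multiply in F_2[t]: (t^2 + t + 1)·(t^2 + 1) = t^4 + t^3 + t + 1.
Reduce using t^3 ≡ t + 1 (mod t^3 + t + 1).
Reduced: t^2 + t.

1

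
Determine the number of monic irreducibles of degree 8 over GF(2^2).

8160

x^(4^8) − x is the product of all monic irreducibles of degree dividing 8; Möbius inversion gives N = (1/8) Σ μ(8/d)·4^d.
Divisors of 8: 1, 2, 4, 8; μ(8/d) for each: 0, 0, -1, 1.
Σ = − 4^4 + 4^8 = 65280.
N = 65280/8 = 8160.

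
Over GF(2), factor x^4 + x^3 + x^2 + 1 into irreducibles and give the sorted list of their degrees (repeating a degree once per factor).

Write f(x) = x^4 + x^3 + x^2 + 1.
Roots in GF(2): f(0) = 1; f(1) = 0 → root.
Linear factors from roots: (x + 1).
Complete factorization: f(x) = (x + 1)·(x^3 + x + 1).
Factor degrees with multiplicity: 1 + 3 = 4.

1, 3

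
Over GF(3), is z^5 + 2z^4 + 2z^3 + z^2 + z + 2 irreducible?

Write g(z) = z^5 + 2z^4 + 2z^3 + z^2 + z + 2.
Check for roots in GF(3): g(0) = 2; g(1) = 0 → root; g(2) = 1.
g(1) = 0, so (z − 1) divides g(z); g is reducible.

No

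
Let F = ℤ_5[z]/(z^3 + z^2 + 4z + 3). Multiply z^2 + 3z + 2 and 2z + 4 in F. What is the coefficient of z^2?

3

Multiply in ℤ_5[z]: (z^2 + 3z + 2)·(2z + 4) = 2z^3 + z + 3.
Reduce using z^3 ≡ 4z^2 + z + 2 (mod z^3 + z^2 + 4z + 3).
Reduced: 3z^2 + 3z + 2.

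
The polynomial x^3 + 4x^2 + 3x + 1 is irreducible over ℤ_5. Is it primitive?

No

Write f(x) = x^3 + 4x^2 + 3x + 1.
|GF(5^3)^×| = 5^3 − 1 = 124. Prime factorization: 124 = 2^2·31.
f is primitive ⇔ x has order 124 in GF(5)[x]/(f), i.e. x^(124/q) ≠ 1 for each prime q | 124.
x^(62) mod f = 1
x^(4) mod f = 3x^2 + x + 4.
Since x^(62) = 1, the order of x divides 62 < 124; not primitive.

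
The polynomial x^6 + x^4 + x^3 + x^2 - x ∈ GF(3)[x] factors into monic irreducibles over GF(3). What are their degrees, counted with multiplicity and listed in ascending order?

Write f(x) = x^6 + x^4 + x^3 + x^2 - x.
Roots in GF(3): f(0) = 0 → root; f(1) = 0 → root; f(2) = 0 → root.
Linear factors from roots: (x), (x - 1), (x + 1).
Complete factorization: f(x) = (x)·(x + 1)·(x - 1)·(x^3 - x + 1).
Factor degrees with multiplicity: 1 + 1 + 1 + 3 = 6.

1, 1, 1, 3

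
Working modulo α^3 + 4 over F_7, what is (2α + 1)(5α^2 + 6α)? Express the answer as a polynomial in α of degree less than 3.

3α^2 + 6α + 2

Multiply in F_7[α]: (2α + 1)·(5α^2 + 6α) = 3α^3 + 3α^2 + 6α.
Reduce using α^3 ≡ 3 (mod α^3 + 4).
Reduced: 3α^2 + 6α + 2.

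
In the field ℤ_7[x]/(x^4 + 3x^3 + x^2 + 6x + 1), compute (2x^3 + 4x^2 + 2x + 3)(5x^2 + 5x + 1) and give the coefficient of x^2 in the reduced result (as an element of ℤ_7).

Multiply in ℤ_7[x]: (2x^3 + 4x^2 + 2x + 3)·(5x^2 + 5x + 1) = 3x^5 + 2x^4 + 4x^3 + x^2 + 3x + 3.
Reduce using x^4 ≡ 4x^3 + 6x^2 + x + 6 (mod x^4 + 3x^3 + x^2 + 6x + 1).
Reduced: x^3 + 4x^2 + 3.

4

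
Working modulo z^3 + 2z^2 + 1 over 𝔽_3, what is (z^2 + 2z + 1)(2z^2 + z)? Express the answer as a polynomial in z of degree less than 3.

Multiply in 𝔽_3[z]: (z^2 + 2z + 1)·(2z^2 + z) = 2z^4 + 2z^3 + z^2 + z.
Reduce using z^3 ≡ z^2 + 2 (mod z^3 + 2z^2 + 1).
Reduced: 2z^2 + 2z + 2.

2z^2 + 2z + 2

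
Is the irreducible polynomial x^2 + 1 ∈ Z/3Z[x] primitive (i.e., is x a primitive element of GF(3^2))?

No

Write f(x) = x^2 + 1.
|GF(3^2)^×| = 3^2 − 1 = 8. Prime factorization: 8 = 2^3.
f is primitive ⇔ x has order 8 in GF(3)[x]/(f), i.e. x^(8/q) ≠ 1 for each prime q | 8.
x^(4) mod f = 1
Since x^(4) = 1, the order of x divides 4 < 8; not primitive.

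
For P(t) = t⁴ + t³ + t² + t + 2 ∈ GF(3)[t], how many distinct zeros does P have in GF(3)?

1

Evaluate at each of the 3 elements of GF(3):
P(0) = 2; P(1) = 0 → root; P(2) = 2.
Roots: {1}.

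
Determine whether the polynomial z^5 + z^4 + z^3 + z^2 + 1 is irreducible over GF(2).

Yes

Write h(z) = z^5 + z^4 + z^3 + z^2 + 1.
Check for roots in GF(2): h(0) = 1; h(1) = 1.
No roots, so no linear factors.
Monic irreducibles of degree 2 over GF(2): z^2 + z + 1.
None of them divide h (all give nonzero remainder).
No irreducible factor of degree ≤ 2 exists, so h is irreducible over GF(2).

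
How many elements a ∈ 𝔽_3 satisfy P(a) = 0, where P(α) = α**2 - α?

2

Evaluate at each of the 3 elements of 𝔽_3:
P(0) = 0 → root; P(1) = 0 → root; P(2) = 2.
Roots: {0, 1}.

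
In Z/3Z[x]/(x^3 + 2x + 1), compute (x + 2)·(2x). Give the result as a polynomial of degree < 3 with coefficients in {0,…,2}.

Multiply in Z/3Z[x]: (x + 2)·(2x) = 2x^2 + x.
Reduced: 2x^2 + x.

2x^2 + x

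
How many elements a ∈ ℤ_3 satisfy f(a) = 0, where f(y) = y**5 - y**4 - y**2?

2

Evaluate at each of the 3 elements of ℤ_3:
f(0) = 0 → root; f(1) = 2; f(2) = 0 → root.
Roots: {0, 2}.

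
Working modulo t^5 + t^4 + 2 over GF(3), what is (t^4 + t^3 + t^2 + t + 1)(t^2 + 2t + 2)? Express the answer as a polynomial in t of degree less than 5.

2t^3 + 2t^2 + 2t + 1

Multiply in GF(3)[t]: (t^4 + t^3 + t^2 + t + 1)·(t^2 + 2t + 2) = t^6 + 2t^4 + 2t^3 + 2t^2 + t + 2.
Reduce using t^5 ≡ 2t^4 + 1 (mod t^5 + t^4 + 2).
Reduced: 2t^3 + 2t^2 + 2t + 1.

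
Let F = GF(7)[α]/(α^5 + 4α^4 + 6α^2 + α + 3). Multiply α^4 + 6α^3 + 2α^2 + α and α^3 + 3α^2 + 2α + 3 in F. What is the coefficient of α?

0

Multiply in GF(7)[α]: (α^4 + 6α^3 + 2α^2 + α)·(α^3 + 3α^2 + 2α + 3) = α^7 + 2α^6 + α^5 + α^4 + 4α^3 + α^2 + 3α.
Reduce using α^5 ≡ 3α^4 + α^2 + 6α + 4 (mod α^5 + 4α^4 + 6α^2 + α + 3).
Reduced: α^4 + α^3 + 2α^2 + 1.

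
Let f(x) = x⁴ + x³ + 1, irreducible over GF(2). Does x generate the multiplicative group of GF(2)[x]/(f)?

Yes

|GF(2^4)^×| = 2^4 − 1 = 15. Prime factorization: 15 = 3·5.
f is primitive ⇔ x has order 15 in GF(2)[x]/(f), i.e. x^(15/q) ≠ 1 for each prime q | 15.
x^(5) mod f = x³ + x + 1.
x^(3) mod f = x³.
None equal 1, so x has full order 15; f is primitive.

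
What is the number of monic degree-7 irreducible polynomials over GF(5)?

Gauss's count: N_{5}(7) = (1/7) Σ_{d|7} μ(7/d)·5^d.
Divisors of 7: 1, 7; μ(7/d) for each: -1, 1.
Σ = − 5^1 + 5^7 = 78120.
N = 78120/7 = 11160.

11160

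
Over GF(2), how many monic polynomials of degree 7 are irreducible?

18

By the necklace-counting formula, N_2(7) = (1/7) Σ_{d|7} μ(7/d)·2^d.
Divisors of 7: 1, 7; μ(7/d) for each: -1, 1.
Σ = − 2^1 + 2^7 = 126.
N = 126/7 = 18.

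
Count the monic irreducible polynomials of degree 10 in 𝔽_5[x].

976248

The number of monic irreducibles of degree 10 over GF(5) is (1/10)·Σ_{d∣10} μ(10/d) 5^d.
Divisors of 10: 1, 2, 5, 10; μ(10/d) for each: 1, -1, -1, 1.
Σ = 5^1 − 5^2 − 5^5 + 5^10 = 9762480.
N = 9762480/10 = 976248.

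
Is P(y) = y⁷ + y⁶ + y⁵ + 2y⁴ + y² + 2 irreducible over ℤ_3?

Check for roots in ℤ_3: P(0) = 2; P(1) = 2; P(2) = 1.
No roots, so no linear factors.
Monic irreducibles of degree 2 over GF(3): y² + 1, y² + y + 2, y² + 2y + 2.
None of them divide P (all give nonzero remainder).
Degree-3 irreducible divisors: test the 8 monic irreducibles of degree 3 over GF(3).
None of them divide P (all give nonzero remainder).
No irreducible factor of degree ≤ 3 exists, so P is irreducible over GF(3).

Yes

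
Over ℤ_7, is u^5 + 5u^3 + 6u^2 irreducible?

Write f(u) = u^5 + 5u^3 + 6u^2.
Check for roots in ℤ_7: f(0) = 0 → root; f(1) = 5; f(2) = 5; f(3) = 5; f(4) = 5; f(5) = 1; f(6) = 0 → root.
f(0) = 0, so (u) divides f(u); f is reducible.

No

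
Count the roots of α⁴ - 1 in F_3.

Write f(α) = α⁴ - 1.
Evaluate at each of the 3 elements of F_3:
f(0) = 2; f(1) = 0 → root; f(2) = 0 → root.
Roots: {1, 2}.

2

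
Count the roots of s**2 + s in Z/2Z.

2

Write f(s) = s**2 + s.
Evaluate at each of the 2 elements of Z/2Z:
f(0) = 0 → root; f(1) = 0 → root.
Roots: {0, 1}.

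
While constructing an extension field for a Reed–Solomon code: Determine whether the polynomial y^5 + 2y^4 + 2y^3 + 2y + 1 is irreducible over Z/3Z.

Yes

Write g(y) = y^5 + 2y^4 + 2y^3 + 2y + 1.
Check for roots in Z/3Z: g(0) = 1; g(1) = 2; g(2) = 1.
No roots, so no linear factors.
Monic irreducibles of degree 2 over GF(3): y^2 + 1, y^2 + y + 2, y^2 + 2y + 2.
None of them divide g (all give nonzero remainder).
No irreducible factor of degree ≤ 2 exists, so g is irreducible over GF(3).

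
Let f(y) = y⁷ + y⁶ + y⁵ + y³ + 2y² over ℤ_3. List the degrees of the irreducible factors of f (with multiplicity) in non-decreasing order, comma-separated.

1, 1, 1, 1, 3

Roots in ℤ_3: f(0) = 0 → root; f(1) = 0 → root; f(2) = 0 → root.
Linear factors from roots: (y), (y + 2), (y + 1).
Complete factorization: f(y) = (y + 1)·(y + 2)·(y)^2·(y³ + y² + 2y + 1).
Factor degrees with multiplicity: 1 + 1 + 1 + 1 + 3 = 7.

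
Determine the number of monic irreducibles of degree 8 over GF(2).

x^(2^8) − x is the product of all monic irreducibles of degree dividing 8; Möbius inversion gives N = (1/8) Σ μ(8/d)·2^d.
Divisors of 8: 1, 2, 4, 8; μ(8/d) for each: 0, 0, -1, 1.
Σ = − 2^4 + 2^8 = 240.
N = 240/8 = 30.

30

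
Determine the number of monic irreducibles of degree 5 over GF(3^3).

2869776

x^(27^5) − x is the product of all monic irreducibles of degree dividing 5; Möbius inversion gives N = (1/5) Σ μ(5/d)·27^d.
Divisors of 5: 1, 5; μ(5/d) for each: -1, 1.
Σ = − 27^1 + 27^5 = 14348880.
N = 14348880/5 = 2869776.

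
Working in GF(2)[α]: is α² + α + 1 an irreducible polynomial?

Write m(α) = α² + α + 1.
Check for roots in GF(2): m(0) = 1; m(1) = 1.
No roots. A degree-2 polynomial over a field with no linear factor is irreducible.

Yes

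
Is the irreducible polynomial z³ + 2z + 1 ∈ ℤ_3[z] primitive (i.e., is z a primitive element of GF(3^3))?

Write f(z) = z³ + 2z + 1.
|GF(3^3)^×| = 3^3 − 1 = 26. Prime factorization: 26 = 2·13.
f is primitive ⇔ z has order 26 in GF(3)[z]/(f), i.e. z^(26/q) ≠ 1 for each prime q | 26.
z^(13) mod f = 2.
z^(2) mod f = z².
None equal 1, so z has full order 26; f is primitive.

Yes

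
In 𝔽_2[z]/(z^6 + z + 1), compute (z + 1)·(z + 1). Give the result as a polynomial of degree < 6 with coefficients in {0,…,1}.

z^2 + 1

Multiply in 𝔽_2[z]: (z + 1)·(z + 1) = z^2 + 1.
Reduced: z^2 + 1.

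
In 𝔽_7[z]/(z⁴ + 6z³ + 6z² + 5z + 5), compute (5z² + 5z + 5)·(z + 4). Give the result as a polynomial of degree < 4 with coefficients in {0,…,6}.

Multiply in 𝔽_7[z]: (5z² + 5z + 5)·(z + 4) = 5z³ + 4z² + 4z + 6.
Reduced: 5z³ + 4z² + 4z + 6.

5z^3 + 4z^2 + 4z + 6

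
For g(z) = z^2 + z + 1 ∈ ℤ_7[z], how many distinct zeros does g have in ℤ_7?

2

Evaluate at each of the 7 elements of ℤ_7:
g(0) = 1; g(1) = 3; g(2) = 0 → root; g(3) = 6; g(4) = 0 → root; g(5) = 3; g(6) = 1.
Roots: {2, 4}.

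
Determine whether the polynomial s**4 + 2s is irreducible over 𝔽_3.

No

Write f(s) = s**4 + 2s.
Check for roots in 𝔽_3: f(0) = 0 → root; f(1) = 0 → root; f(2) = 2.
f(0) = 0, so (s) divides f(s); f is reducible.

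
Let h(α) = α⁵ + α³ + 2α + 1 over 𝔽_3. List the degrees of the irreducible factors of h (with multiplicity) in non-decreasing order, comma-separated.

1, 2, 2

Roots in 𝔽_3: h(0) = 1; h(1) = 2; h(2) = 0 → root.
Linear factors from roots: (α + 1).
Complete factorization: h(α) = (α + 1)·(α² + α + 2)^2.
Factor degrees with multiplicity: 1 + 2 + 2 = 5.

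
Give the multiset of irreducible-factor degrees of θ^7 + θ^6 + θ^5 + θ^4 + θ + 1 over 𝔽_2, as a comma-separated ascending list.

1, 3, 3

Write f(θ) = θ^7 + θ^6 + θ^5 + θ^4 + θ + 1.
Roots in 𝔽_2: f(0) = 1; f(1) = 0 → root.
Linear factors from roots: (θ + 1).
Complete factorization: f(θ) = (θ + 1)·(θ^3 + θ^2 + 1)^2.
Factor degrees with multiplicity: 1 + 3 + 3 = 7.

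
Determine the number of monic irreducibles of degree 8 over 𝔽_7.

720300

x^(7^8) − x is the product of all monic irreducibles of degree dividing 8; Möbius inversion gives N = (1/8) Σ μ(8/d)·7^d.
Divisors of 8: 1, 2, 4, 8; μ(8/d) for each: 0, 0, -1, 1.
Σ = − 7^4 + 7^8 = 5762400.
N = 5762400/8 = 720300.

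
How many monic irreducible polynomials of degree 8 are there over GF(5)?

48750

x^(5^8) − x is the product of all monic irreducibles of degree dividing 8; Möbius inversion gives N = (1/8) Σ μ(8/d)·5^d.
Divisors of 8: 1, 2, 4, 8; μ(8/d) for each: 0, 0, -1, 1.
Σ = − 5^4 + 5^8 = 390000.
N = 390000/8 = 48750.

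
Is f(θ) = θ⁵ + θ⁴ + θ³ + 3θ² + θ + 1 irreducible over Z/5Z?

Yes

Check for roots in Z/5Z: f(0) = 1; f(1) = 3; f(2) = 1; f(3) = 2; f(4) = 2.
No roots, so no linear factors.
Degree-2 irreducible divisors: test the 10 monic irreducibles of degree 2 over GF(5).
None of them divide f (all give nonzero remainder).
No irreducible factor of degree ≤ 2 exists, so f is irreducible over GF(5).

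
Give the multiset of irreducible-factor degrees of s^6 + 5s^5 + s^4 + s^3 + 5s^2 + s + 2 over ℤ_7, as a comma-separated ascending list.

6

Write g(s) = s^6 + 5s^5 + s^4 + s^3 + 5s^2 + s + 2.
Complete factorization: g(s) = (s^6 + 5s^5 + s^4 + s^3 + 5s^2 + s + 2).
Factor degrees with multiplicity: 6 = 6.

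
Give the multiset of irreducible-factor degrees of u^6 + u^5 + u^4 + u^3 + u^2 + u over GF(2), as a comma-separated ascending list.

1, 1, 2, 2

Write h(u) = u^6 + u^5 + u^4 + u^3 + u^2 + u.
Roots in GF(2): h(0) = 0 → root; h(1) = 0 → root.
Linear factors from roots: (u), (u + 1).
Complete factorization: h(u) = (u)·(u + 1)·(u^2 + u + 1)^2.
Factor degrees with multiplicity: 1 + 1 + 2 + 2 = 6.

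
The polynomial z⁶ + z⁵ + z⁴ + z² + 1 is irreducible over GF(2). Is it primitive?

Write f(z) = z⁶ + z⁵ + z⁴ + z² + 1.
|GF(2^6)^×| = 2^6 − 1 = 63. Prime factorization: 63 = 3^2·7.
f is primitive ⇔ z has order 63 in GF(2)[z]/(f), i.e. z^(63/q) ≠ 1 for each prime q | 63.
z^(21) mod f = 1
z^(9) mod f = z³ + 1.
Since z^(21) = 1, the order of z divides 21 < 63; not primitive.

No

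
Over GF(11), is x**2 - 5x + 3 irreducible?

Write h(x) = x**2 - 5x + 3.
Check each element of GF(11) for a root: h(0)=3, h(1)=10, h(2)=8, h(3)=8, h(4)=10, h(5)=3, h(6)=9, h(7)=6, h(8)=5, h(9)=6, h(10)=9.
No roots. A degree-2 polynomial over a field with no linear factor is irreducible.

Yes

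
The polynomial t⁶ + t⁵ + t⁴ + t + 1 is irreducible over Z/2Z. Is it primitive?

Yes

Write f(t) = t⁶ + t⁵ + t⁴ + t + 1.
|GF(2^6)^×| = 2^6 − 1 = 63. Prime factorization: 63 = 3^2·7.
f is primitive ⇔ t has order 63 in GF(2)[t]/(f), i.e. t^(63/q) ≠ 1 for each prime q | 63.
t^(21) mod f = t⁴ + t³ + 1.
t^(9) mod f = t⁵ + t² + t + 1.
None equal 1, so t has full order 63; f is primitive.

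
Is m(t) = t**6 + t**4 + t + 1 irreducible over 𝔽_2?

No

Check for roots in 𝔽_2: m(0) = 1; m(1) = 0 → root.
m(1) = 0, so (t − 1) divides m(t); m is reducible.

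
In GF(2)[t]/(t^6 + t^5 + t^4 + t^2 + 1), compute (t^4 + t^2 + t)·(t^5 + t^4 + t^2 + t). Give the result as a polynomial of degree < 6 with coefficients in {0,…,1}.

Multiply in GF(2)[t]: (t^4 + t^2 + t)·(t^5 + t^4 + t^2 + t) = t^9 + t^8 + t^7 + t^6 + t^4 + t^2.
Reduce using t^6 ≡ t^5 + t^4 + t^2 + 1 (mod t^6 + t^5 + t^4 + t^2 + 1).
Reduced: t^3 + 1.

t^3 + 1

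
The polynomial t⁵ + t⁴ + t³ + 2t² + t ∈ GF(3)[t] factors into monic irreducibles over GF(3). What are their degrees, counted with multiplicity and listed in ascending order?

1, 1, 1, 2

Write f(t) = t⁵ + t⁴ + t³ + 2t² + t.
Roots in GF(3): f(0) = 0 → root; f(1) = 0 → root; f(2) = 0 → root.
Linear factors from roots: (t), (t + 2), (t + 1).
Complete factorization: f(t) = (t)·(t + 1)·(t + 2)·(t² + t + 2).
Factor degrees with multiplicity: 1 + 1 + 1 + 2 = 5.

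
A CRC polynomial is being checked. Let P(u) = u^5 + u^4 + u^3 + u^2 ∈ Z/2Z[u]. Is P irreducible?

No

Check for roots in Z/2Z: P(0) = 0 → root; P(1) = 0 → root.
P(0) = 0, so (u) divides P(u); P is reducible.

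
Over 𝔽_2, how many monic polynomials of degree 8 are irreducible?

Gauss's count: N_{2}(8) = (1/8) Σ_{d|8} μ(8/d)·2^d.
Divisors of 8: 1, 2, 4, 8; μ(8/d) for each: 0, 0, -1, 1.
Σ = − 2^4 + 2^8 = 240.
N = 240/8 = 30.

30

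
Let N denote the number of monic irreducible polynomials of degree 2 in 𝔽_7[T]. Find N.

21

x^(7^2) − x is the product of all monic irreducibles of degree dividing 2; Möbius inversion gives N = (1/2) Σ μ(2/d)·7^d.
Divisors of 2: 1, 2; μ(2/d) for each: -1, 1.
Σ = − 7^1 + 7^2 = 42.
N = 42/2 = 21.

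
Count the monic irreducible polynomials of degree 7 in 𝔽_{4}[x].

Gauss's count: N_{4}(7) = (1/7) Σ_{d|7} μ(7/d)·4^d.
Divisors of 7: 1, 7; μ(7/d) for each: -1, 1.
Σ = − 4^1 + 4^7 = 16380.
N = 16380/7 = 2340.

2340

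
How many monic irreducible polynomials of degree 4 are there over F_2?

By the necklace-counting formula, N_2(4) = (1/4) Σ_{d|4} μ(4/d)·2^d.
Divisors of 4: 1, 2, 4; μ(4/d) for each: 0, -1, 1.
Σ = − 2^2 + 2^4 = 12.
N = 12/4 = 3.

3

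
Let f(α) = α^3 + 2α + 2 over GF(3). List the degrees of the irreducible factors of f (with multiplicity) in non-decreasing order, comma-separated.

Roots in GF(3): f(0) = 2; f(1) = 2; f(2) = 2.
Complete factorization: f(α) = (α^3 + 2α + 2).
Factor degrees with multiplicity: 3 = 3.

3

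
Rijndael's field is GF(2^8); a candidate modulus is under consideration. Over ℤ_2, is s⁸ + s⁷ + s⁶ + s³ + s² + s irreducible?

Write P(s) = s⁸ + s⁷ + s⁶ + s³ + s² + s.
Check for roots in ℤ_2: P(0) = 0 → root; P(1) = 0 → root.
P(0) = 0, so (s) divides P(s); P is reducible.

No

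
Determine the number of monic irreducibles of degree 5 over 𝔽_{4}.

204

The number of monic irreducibles of degree 5 over GF(4) is (1/5)·Σ_{d∣5} μ(5/d) 4^d.
Divisors of 5: 1, 5; μ(5/d) for each: -1, 1.
Σ = − 4^1 + 4^5 = 1020.
N = 1020/5 = 204.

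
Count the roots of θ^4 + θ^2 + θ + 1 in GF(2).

1

Write h(θ) = θ^4 + θ^2 + θ + 1.
Evaluate at each of the 2 elements of GF(2):
h(0) = 1; h(1) = 0 → root.
Roots: {1}.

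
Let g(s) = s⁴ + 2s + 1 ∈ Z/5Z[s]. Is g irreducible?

No

Check for roots in Z/5Z: g(0) = 1; g(1) = 4; g(2) = 1; g(3) = 3; g(4) = 0 → root.
g(4) = 0, so (s − 4) divides g(s); g is reducible.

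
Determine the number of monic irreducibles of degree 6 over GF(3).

The number of monic irreducibles of degree 6 over GF(3) is (1/6)·Σ_{d∣6} μ(6/d) 3^d.
Divisors of 6: 1, 2, 3, 6; μ(6/d) for each: 1, -1, -1, 1.
Σ = 3^1 − 3^2 − 3^3 + 3^6 = 696.
N = 696/6 = 116.

116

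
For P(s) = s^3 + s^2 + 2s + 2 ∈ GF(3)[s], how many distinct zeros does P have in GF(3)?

Evaluate at each of the 3 elements of GF(3):
P(0) = 2; P(1) = 0 → root; P(2) = 0 → root.
Roots: {1, 2}.

2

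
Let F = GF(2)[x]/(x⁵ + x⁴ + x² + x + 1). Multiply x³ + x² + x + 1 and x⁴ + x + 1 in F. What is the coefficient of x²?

Multiply in GF(2)[x]: (x³ + x² + x + 1)·(x⁴ + x + 1) = x⁷ + x⁶ + x⁵ + 1.
Reduce using x⁵ ≡ x⁴ + x² + x + 1 (mod x⁵ + x⁴ + x² + x + 1).
Reduced: x³ + x.

0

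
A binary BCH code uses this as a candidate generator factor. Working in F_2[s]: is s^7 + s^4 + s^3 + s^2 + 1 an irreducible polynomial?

Write f(s) = s^7 + s^4 + s^3 + s^2 + 1.
Check for roots in F_2: f(0) = 1; f(1) = 1.
No roots, so no linear factors.
Monic irreducibles of degree 2 over GF(2): s^2 + s + 1.
None of them divide f (all give nonzero remainder).
Monic irreducibles of degree 3 over GF(2): s^3 + s + 1, s^3 + s^2 + 1.
None of them divide f (all give nonzero remainder).
No irreducible factor of degree ≤ 3 exists, so f is irreducible over GF(2).

Yes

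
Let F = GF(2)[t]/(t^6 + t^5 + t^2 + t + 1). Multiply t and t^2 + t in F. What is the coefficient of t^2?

Multiply in GF(2)[t]: (t)·(t^2 + t) = t^3 + t^2.
Reduced: t^3 + t^2.

1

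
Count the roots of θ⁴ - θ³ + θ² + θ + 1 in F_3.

Write f(θ) = θ⁴ - θ³ + θ² + θ + 1.
Evaluate at each of the 3 elements of F_3:
f(0) = 1; f(1) = 0 → root; f(2) = 0 → root.
Roots: {1, 2}.

2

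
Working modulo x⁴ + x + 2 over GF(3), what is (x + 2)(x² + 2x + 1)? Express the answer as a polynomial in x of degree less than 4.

Multiply in GF(3)[x]: (x + 2)·(x² + 2x + 1) = x³ + x² + 2x + 2.
Reduced: x³ + x² + 2x + 2.

x^3 + x^2 + 2x + 2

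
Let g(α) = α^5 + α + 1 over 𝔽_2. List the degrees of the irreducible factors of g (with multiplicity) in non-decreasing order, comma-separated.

Roots in 𝔽_2: g(0) = 1; g(1) = 1.
Complete factorization: g(α) = (α^2 + α + 1)·(α^3 + α^2 + 1).
Factor degrees with multiplicity: 2 + 3 = 5.

2, 3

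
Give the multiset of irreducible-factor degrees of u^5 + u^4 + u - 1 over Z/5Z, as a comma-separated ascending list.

5

Write g(u) = u^5 + u^4 + u - 1.
Roots in Z/5Z: g(0) = 4; g(1) = 2; g(2) = 4; g(3) = 1; g(4) = 3.
Complete factorization: g(u) = (u^5 + u^4 + u - 1).
Factor degrees with multiplicity: 5 = 5.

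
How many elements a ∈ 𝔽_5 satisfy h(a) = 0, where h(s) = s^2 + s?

Evaluate at each of the 5 elements of 𝔽_5:
h(0) = 0 → root; h(1) = 2; h(2) = 1; h(3) = 2; h(4) = 0 → root.
Roots: {0, 4}.

2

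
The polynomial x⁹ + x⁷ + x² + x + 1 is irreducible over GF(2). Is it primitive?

Yes

Write f(x) = x⁹ + x⁷ + x² + x + 1.
|GF(2^9)^×| = 2^9 − 1 = 511. Prime factorization: 511 = 7·73.
f is primitive ⇔ x has order 511 in GF(2)[x]/(f), i.e. x^(511/q) ≠ 1 for each prime q | 511.
x^(73) mod f = x⁵ + x⁴ + x³ + x².
x^(7) mod f = x⁷.
None equal 1, so x has full order 511; f is primitive.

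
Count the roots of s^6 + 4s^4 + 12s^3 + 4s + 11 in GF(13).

4

Write h(s) = s^6 + 4s^4 + 12s^3 + 4s + 11.
Evaluate at each of the 13 elements of GF(13):
h(0) = 11; h(1) = 6; h(2) = 9; h(3) = 9; h(4) = 0 → root; h(5) = 0 → root; h(6) = 10; h(7) = 4; h(8) = 2; h(9) = 5; h(10) = 0 → root; h(11) = 9; h(12) = 0 → root.
Roots: {4, 5, 10, 12}.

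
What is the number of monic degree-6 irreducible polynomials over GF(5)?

By the necklace-counting formula, N_5(6) = (1/6) Σ_{d|6} μ(6/d)·5^d.
Divisors of 6: 1, 2, 3, 6; μ(6/d) for each: 1, -1, -1, 1.
Σ = 5^1 − 5^2 − 5^3 + 5^6 = 15480.
N = 15480/6 = 2580.

2580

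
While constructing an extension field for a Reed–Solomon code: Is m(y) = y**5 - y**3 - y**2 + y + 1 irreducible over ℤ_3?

Yes

Check for roots in ℤ_3: m(0) = 1; m(1) = 1; m(2) = 2.
No roots, so no linear factors.
Monic irreducibles of degree 2 over GF(3): y**2 + 1, y**2 + y - 1, y**2 - y - 1.
None of them divide m (all give nonzero remainder).
No irreducible factor of degree ≤ 2 exists, so m is irreducible over GF(3).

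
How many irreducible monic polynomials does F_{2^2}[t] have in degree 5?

204

Gauss's count: N_{4}(5) = (1/5) Σ_{d|5} μ(5/d)·4^d.
Divisors of 5: 1, 5; μ(5/d) for each: -1, 1.
Σ = − 4^1 + 4^5 = 1020.
N = 1020/5 = 204.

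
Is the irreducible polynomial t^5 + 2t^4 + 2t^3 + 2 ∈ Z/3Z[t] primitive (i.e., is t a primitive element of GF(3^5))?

Write f(t) = t^5 + 2t^4 + 2t^3 + 2.
|GF(3^5)^×| = 3^5 − 1 = 242. Prime factorization: 242 = 2·11^2.
f is primitive ⇔ t has order 242 in GF(3)[t]/(f), i.e. t^(242/q) ≠ 1 for each prime q | 242.
t^(121) mod f = 1
t^(22) mod f = t^4 + t^2 + t + 2.
Since t^(121) = 1, the order of t divides 121 < 242; not primitive.

No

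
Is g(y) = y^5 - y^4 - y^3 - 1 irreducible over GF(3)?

Check for roots in GF(3): g(0) = 2; g(1) = 1; g(2) = 1.
No roots, so no linear factors.
Monic irreducibles of degree 2 over GF(3): y^2 + 1, y^2 + y - 1, y^2 - y - 1.
None of them divide g (all give nonzero remainder).
No irreducible factor of degree ≤ 2 exists, so g is irreducible over GF(3).

Yes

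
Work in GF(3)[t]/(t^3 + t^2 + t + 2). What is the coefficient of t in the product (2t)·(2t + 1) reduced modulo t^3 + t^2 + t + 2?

2

Multiply in GF(3)[t]: (2t)·(2t + 1) = t^2 + 2t.
Reduced: t^2 + 2t.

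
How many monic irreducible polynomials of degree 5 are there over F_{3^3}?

2869776

Gauss's count: N_{27}(5) = (1/5) Σ_{d|5} μ(5/d)·27^d.
Divisors of 5: 1, 5; μ(5/d) for each: -1, 1.
Σ = − 27^1 + 27^5 = 14348880.
N = 14348880/5 = 2869776.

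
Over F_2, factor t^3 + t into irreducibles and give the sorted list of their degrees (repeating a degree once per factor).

1, 1, 1

Write g(t) = t^3 + t.
Roots in F_2: g(0) = 0 → root; g(1) = 0 → root.
Linear factors from roots: (t), (t + 1).
Complete factorization: g(t) = (t)·(t + 1)^2.
Factor degrees with multiplicity: 1 + 1 + 1 = 3.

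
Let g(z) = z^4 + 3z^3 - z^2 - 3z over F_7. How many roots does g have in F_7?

Evaluate at each of the 7 elements of F_7:
g(0) = 0 → root; g(1) = 0 → root; g(2) = 2; g(3) = 4; g(4) = 0 → root; g(5) = 1; g(6) = 0 → root.
Roots: {0, 1, 4, 6}.

4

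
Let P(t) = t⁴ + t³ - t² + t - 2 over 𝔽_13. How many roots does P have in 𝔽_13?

Evaluate at each of the 13 elements of 𝔽_13:
P(0) = 11; P(1) = 0 → root; P(2) = 7; P(3) = 9; P(4) = 7; P(5) = 0 → root; P(6) = 11; P(7) = 9; P(8) = 0 → root; P(9) = 1; P(10) = 1; P(11) = 0 → root; P(12) = 9.
Roots: {1, 5, 8, 11}.

4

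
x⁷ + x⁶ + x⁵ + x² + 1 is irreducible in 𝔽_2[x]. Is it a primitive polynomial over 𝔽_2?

Write f(x) = x⁷ + x⁶ + x⁵ + x² + 1.
|GF(2^7)^×| = 2^7 − 1 = 127. Prime factorization: 127 = 127.
f is primitive ⇔ x has order 127 in GF(2)[x]/(f), i.e. x^(127/q) ≠ 1 for each prime q | 127.
x^(1) mod f = x.
None equal 1, so x has full order 127; f is primitive.

Yes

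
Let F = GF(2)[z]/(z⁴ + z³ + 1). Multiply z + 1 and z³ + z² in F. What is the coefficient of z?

0

Multiply in GF(2)[z]: (z + 1)·(z³ + z²) = z⁴ + z².
Reduce using z⁴ ≡ z³ + 1 (mod z⁴ + z³ + 1).
Reduced: z³ + z² + 1.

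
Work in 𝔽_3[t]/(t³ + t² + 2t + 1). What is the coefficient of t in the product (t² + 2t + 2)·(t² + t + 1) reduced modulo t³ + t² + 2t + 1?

Multiply in 𝔽_3[t]: (t² + 2t + 2)·(t² + t + 1) = t⁴ + 2t² + t + 2.
Reduce using t³ ≡ 2t² + t + 2 (mod t³ + t² + 2t + 1).
Reduced: t² + 2t.

2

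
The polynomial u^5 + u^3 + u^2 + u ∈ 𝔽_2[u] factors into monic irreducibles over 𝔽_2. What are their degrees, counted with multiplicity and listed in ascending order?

1, 1, 3

Write g(u) = u^5 + u^3 + u^2 + u.
Roots in 𝔽_2: g(0) = 0 → root; g(1) = 0 → root.
Linear factors from roots: (u), (u + 1).
Complete factorization: g(u) = (u)·(u + 1)·(u^3 + u^2 + 1).
Factor degrees with multiplicity: 1 + 1 + 3 = 5.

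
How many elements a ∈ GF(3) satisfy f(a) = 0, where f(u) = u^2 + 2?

2

Evaluate at each of the 3 elements of GF(3):
f(0) = 2; f(1) = 0 → root; f(2) = 0 → root.
Roots: {1, 2}.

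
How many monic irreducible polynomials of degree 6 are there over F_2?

9

x^(2^6) − x is the product of all monic irreducibles of degree dividing 6; Möbius inversion gives N = (1/6) Σ μ(6/d)·2^d.
Divisors of 6: 1, 2, 3, 6; μ(6/d) for each: 1, -1, -1, 1.
Σ = 2^1 − 2^2 − 2^3 + 2^6 = 54.
N = 54/6 = 9.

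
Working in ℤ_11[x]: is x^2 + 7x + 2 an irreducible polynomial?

Yes

Write P(x) = x^2 + 7x + 2.
Check each element of ℤ_11 for a root: P(0)=2, P(1)=10, P(2)=9, P(3)=10, P(4)=2, P(5)=7, P(6)=3, P(7)=1, P(8)=1, P(9)=3, P(10)=7.
No roots. A degree-2 polynomial over a field with no linear factor is irreducible.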